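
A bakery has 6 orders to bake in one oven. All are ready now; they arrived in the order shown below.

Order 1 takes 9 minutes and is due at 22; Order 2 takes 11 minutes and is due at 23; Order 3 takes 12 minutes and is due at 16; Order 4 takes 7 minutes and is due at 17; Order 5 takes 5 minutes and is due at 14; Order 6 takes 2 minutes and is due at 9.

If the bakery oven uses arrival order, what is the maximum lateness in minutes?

37

FIFO (arrival order): Order 1 Order 2 Order 3 Order 4 Order 5 Order 6.
Order 1: 0→9, due 22, lateness -13
Order 2: 9→20, due 23, lateness -3
Order 3: 20→32, due 16, lateness 16
Order 4: 32→39, due 17, lateness 22
Order 5: 39→44, due 14, lateness 30
Order 6: 44→46, due 9, lateness 37
Maximum = 37.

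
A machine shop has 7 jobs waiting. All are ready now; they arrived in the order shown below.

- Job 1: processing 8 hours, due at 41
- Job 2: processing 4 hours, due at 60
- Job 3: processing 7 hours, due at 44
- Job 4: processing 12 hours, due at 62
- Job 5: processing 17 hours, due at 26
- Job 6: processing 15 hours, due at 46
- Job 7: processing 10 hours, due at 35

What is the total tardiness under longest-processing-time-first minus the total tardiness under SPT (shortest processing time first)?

LPT (decreasing processing time): Job 5 Job 6 Job 4 Job 7 Job 1 Job 3 Job 2.
Job 5: 0→17, due 26, tardiness 0
Job 6: 17→32, due 46, tardiness 0
Job 4: 32→44, due 62, tardiness 0
Job 7: 44→54, due 35, tardiness 19
Job 1: 54→62, due 41, tardiness 21
Job 3: 62→69, due 44, tardiness 25
Job 2: 69→73, due 60, tardiness 13
Sum = 0+0+0+19+21+25+13 = 78.
SPT (increasing processing time): Job 2 Job 3 Job 1 Job 7 Job 4 Job 6 Job 5.
Job 2: 0→4, due 60, tardiness 0
Job 3: 4→11, due 44, tardiness 0
Job 1: 11→19, due 41, tardiness 0
Job 7: 19→29, due 35, tardiness 0
Job 4: 29→41, due 62, tardiness 0
Job 6: 41→56, due 46, tardiness 10
Job 5: 56→73, due 26, tardiness 47
Sum = 0+0+0+0+0+10+47 = 57.
Difference = 78 − 57 = 21.

21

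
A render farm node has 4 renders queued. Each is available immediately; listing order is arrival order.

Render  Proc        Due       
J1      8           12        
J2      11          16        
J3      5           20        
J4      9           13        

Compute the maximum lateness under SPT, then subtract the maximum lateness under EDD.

SPT (increasing processing time): J3 J1 J4 J2.
J3: 0→5, due 20, lateness -15
J1: 5→13, due 12, lateness 1
J4: 13→22, due 13, lateness 9
J2: 22→33, due 16, lateness 17
Maximum = 17.
EDD (increasing due date): J1 J4 J2 J3.
J1: 0→8, due 12, lateness -4
J4: 8→17, due 13, lateness 4
J2: 17→28, due 16, lateness 12
J3: 28→33, due 20, lateness 13
Maximum = 13.
Difference = 17 − 13 = 4.

4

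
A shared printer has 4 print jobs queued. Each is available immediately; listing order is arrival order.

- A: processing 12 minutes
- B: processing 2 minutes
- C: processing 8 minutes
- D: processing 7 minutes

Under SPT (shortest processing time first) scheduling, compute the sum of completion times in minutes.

57

SPT (increasing processing time): B D C A.
B: 0→2
D: 2→9
C: 9→17
A: 17→29
Sum = 2+9+17+29 = 57.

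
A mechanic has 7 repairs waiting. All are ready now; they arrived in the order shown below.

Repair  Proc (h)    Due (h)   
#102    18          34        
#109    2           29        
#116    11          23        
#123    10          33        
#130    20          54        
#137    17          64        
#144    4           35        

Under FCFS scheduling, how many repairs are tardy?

FIFO (arrival order): #102 #109 #116 #123 #130 #137 #144.
#102: 0→18, due 34, tardiness 0
#109: 18→20, due 29, tardiness 0
#116: 20→31, due 23, tardiness 8
#123: 31→41, due 33, tardiness 8
#130: 41→61, due 54, tardiness 7
#137: 61→78, due 64, tardiness 14
#144: 78→82, due 35, tardiness 47
Late repairs: 5.

5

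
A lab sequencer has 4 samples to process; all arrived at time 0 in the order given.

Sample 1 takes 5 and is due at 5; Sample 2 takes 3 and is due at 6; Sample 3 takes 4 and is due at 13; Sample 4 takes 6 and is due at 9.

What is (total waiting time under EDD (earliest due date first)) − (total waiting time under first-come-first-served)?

2

EDD (increasing due date): Sample 1 Sample 2 Sample 4 Sample 3.
Sample 1: waits 0, runs 0→5
Sample 2: waits 5, runs 5→8
Sample 4: waits 8, runs 8→14
Sample 3: waits 14, runs 14→18
Sum = 0+5+8+14 = 27.
FIFO (arrival order): Sample 1 Sample 2 Sample 3 Sample 4.
Sample 1: waits 0, runs 0→5
Sample 2: waits 5, runs 5→8
Sample 3: waits 8, runs 8→12
Sample 4: waits 12, runs 12→18
Sum = 0+5+8+12 = 25.
Difference = 27 − 25 = 2.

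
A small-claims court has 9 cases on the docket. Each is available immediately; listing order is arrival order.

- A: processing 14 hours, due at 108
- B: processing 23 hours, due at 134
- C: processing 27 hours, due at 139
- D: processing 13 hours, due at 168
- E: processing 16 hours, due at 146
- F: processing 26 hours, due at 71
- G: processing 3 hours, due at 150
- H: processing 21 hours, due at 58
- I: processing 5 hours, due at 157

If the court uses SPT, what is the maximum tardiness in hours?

50

SPT (increasing processing time): G I D A E H B F C.
G: 0→3, due 150, tardiness 0
I: 3→8, due 157, tardiness 0
D: 8→21, due 168, tardiness 0
A: 21→35, due 108, tardiness 0
E: 35→51, due 146, tardiness 0
H: 51→72, due 58, tardiness 14
B: 72→95, due 134, tardiness 0
F: 95→121, due 71, tardiness 50
C: 121→148, due 139, tardiness 9
Maximum = 50.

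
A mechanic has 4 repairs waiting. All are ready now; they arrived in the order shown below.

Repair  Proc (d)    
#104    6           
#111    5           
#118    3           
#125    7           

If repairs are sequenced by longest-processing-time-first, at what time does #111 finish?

18

LPT (decreasing processing time): #125 #104 #111 #118.
#125: 0→7
#104: 7→13
#111: 13→18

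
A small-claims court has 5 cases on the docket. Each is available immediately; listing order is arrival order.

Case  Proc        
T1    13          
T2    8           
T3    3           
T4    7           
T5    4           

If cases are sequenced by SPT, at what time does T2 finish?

SPT (increasing processing time): T3 T5 T4 T2 T1.
T3: 0→3
T5: 3→7
T4: 7→14
T2: 14→22

22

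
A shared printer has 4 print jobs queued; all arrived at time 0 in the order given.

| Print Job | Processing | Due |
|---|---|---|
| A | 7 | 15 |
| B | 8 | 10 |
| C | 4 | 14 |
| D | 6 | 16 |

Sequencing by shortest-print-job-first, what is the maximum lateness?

15

SPT (increasing processing time): C D A B.
C: 0→4, due 14, lateness -10
D: 4→10, due 16, lateness -6
A: 10→17, due 15, lateness 2
B: 17→25, due 10, lateness 15
Maximum = 15.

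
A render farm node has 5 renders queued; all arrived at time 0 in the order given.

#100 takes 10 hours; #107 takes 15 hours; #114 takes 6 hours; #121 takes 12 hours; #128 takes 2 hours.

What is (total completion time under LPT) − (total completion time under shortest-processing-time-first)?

64

LPT (decreasing processing time): #107 #121 #100 #114 #128.
#107: 0→15
#121: 15→27
#100: 27→37
#114: 37→43
#128: 43→45
Sum = 15+27+37+43+45 = 167.
SPT (increasing processing time): #128 #114 #100 #121 #107.
#128: 0→2
#114: 2→8
#100: 8→18
#121: 18→30
#107: 30→45
Sum = 2+8+18+30+45 = 103.
Difference = 167 − 103 = 64.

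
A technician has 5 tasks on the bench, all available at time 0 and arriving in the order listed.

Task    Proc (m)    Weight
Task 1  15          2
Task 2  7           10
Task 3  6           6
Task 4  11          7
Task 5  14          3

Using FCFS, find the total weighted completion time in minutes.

FIFO (arrival order): Task 1 Task 2 Task 3 Task 4 Task 5.
Task 1: finishes 15, weight 2, w·C = 30
Task 2: finishes 22, weight 10, w·C = 220
Task 3: finishes 28, weight 6, w·C = 168
Task 4: finishes 39, weight 7, w·C = 273
Task 5: finishes 53, weight 3, w·C = 159
Sum = 30+220+168+273+159 = 850.

850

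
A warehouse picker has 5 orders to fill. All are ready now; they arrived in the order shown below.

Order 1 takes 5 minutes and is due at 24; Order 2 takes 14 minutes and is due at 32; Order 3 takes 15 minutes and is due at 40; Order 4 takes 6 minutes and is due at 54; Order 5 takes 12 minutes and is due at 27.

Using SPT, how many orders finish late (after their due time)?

SPT (increasing processing time): Order 1 Order 4 Order 5 Order 2 Order 3.
Order 1: 0→5, due 24, tardiness 0
Order 4: 5→11, due 54, tardiness 0
Order 5: 11→23, due 27, tardiness 0
Order 2: 23→37, due 32, tardiness 5
Order 3: 37→52, due 40, tardiness 12
Late orders: 2.

2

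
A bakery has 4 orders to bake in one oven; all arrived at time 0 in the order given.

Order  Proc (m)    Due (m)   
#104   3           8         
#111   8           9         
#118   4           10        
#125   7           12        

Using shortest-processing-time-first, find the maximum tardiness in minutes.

13

SPT (increasing processing time): #104 #118 #125 #111.
#104: 0→3, due 8, tardiness 0
#118: 3→7, due 10, tardiness 0
#125: 7→14, due 12, tardiness 2
#111: 14→22, due 9, tardiness 13
Maximum = 13.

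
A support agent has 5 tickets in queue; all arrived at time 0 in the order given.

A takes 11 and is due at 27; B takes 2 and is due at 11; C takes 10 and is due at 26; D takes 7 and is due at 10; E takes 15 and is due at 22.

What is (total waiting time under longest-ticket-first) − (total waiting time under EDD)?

46

LPT (decreasing processing time): E A C D B.
E: waits 0, runs 0→15
A: waits 15, runs 15→26
C: waits 26, runs 26→36
D: waits 36, runs 36→43
B: waits 43, runs 43→45
Sum = 0+15+26+36+43 = 120.
EDD (increasing due date): D B E C A.
D: waits 0, runs 0→7
B: waits 7, runs 7→9
E: waits 9, runs 9→24
C: waits 24, runs 24→34
A: waits 34, runs 34→45
Sum = 0+7+9+24+34 = 74.
Difference = 120 − 74 = 46.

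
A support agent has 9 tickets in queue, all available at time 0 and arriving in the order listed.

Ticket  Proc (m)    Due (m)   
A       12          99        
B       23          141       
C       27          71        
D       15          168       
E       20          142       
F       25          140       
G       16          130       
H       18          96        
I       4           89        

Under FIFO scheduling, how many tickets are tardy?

FIFO (arrival order): A B C D E F G H I.
A: 0→12, due 99, tardiness 0
B: 12→35, due 141, tardiness 0
C: 35→62, due 71, tardiness 0
D: 62→77, due 168, tardiness 0
E: 77→97, due 142, tardiness 0
F: 97→122, due 140, tardiness 0
G: 122→138, due 130, tardiness 8
H: 138→156, due 96, tardiness 60
I: 156→160, due 89, tardiness 71
Late tickets: 3.

3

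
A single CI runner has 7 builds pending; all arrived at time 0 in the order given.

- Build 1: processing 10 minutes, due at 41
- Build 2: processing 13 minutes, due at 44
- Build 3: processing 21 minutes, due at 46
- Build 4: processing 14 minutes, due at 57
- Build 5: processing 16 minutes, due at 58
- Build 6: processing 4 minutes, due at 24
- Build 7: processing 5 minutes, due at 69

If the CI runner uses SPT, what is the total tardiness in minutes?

41

SPT (increasing processing time): Build 6 Build 7 Build 1 Build 2 Build 4 Build 5 Build 3.
Build 6: 0→4, due 24, tardiness 0
Build 7: 4→9, due 69, tardiness 0
Build 1: 9→19, due 41, tardiness 0
Build 2: 19→32, due 44, tardiness 0
Build 4: 32→46, due 57, tardiness 0
Build 5: 46→62, due 58, tardiness 4
Build 3: 62→83, due 46, tardiness 37
Sum = 0+0+0+0+0+4+37 = 41.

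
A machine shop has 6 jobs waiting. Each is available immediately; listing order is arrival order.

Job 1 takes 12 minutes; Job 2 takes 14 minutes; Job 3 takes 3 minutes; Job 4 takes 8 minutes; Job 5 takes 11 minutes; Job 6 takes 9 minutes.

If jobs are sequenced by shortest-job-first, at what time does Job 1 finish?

SPT (increasing processing time): Job 3 Job 4 Job 6 Job 5 Job 1 Job 2.
Job 3: 0→3
Job 4: 3→11
Job 6: 11→20
Job 5: 20→31
Job 1: 31→43

43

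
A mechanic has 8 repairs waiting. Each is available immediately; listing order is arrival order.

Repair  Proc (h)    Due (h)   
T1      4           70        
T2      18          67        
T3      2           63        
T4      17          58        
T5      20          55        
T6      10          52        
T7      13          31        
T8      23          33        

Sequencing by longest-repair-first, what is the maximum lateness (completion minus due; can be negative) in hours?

LPT (decreasing processing time): T8 T5 T2 T4 T7 T6 T1 T3.
T8: 0→23, due 33, lateness -10
T5: 23→43, due 55, lateness -12
T2: 43→61, due 67, lateness -6
T4: 61→78, due 58, lateness 20
T7: 78→91, due 31, lateness 60
T6: 91→101, due 52, lateness 49
T1: 101→105, due 70, lateness 35
T3: 105→107, due 63, lateness 44
Maximum = 60.

60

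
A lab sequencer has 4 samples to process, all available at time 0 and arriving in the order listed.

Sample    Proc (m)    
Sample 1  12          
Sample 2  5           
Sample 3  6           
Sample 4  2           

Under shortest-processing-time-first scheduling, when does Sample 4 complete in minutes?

2

SPT (increasing processing time): Sample 4 Sample 2 Sample 3 Sample 1.
Sample 4: 0→2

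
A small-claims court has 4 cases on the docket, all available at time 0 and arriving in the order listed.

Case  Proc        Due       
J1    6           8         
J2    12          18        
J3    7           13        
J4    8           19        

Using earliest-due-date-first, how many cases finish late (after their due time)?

2

EDD (increasing due date): J1 J3 J2 J4.
J1: 0→6, due 8, tardiness 0
J3: 6→13, due 13, tardiness 0
J2: 13→25, due 18, tardiness 7
J4: 25→33, due 19, tardiness 14
Late cases: 2.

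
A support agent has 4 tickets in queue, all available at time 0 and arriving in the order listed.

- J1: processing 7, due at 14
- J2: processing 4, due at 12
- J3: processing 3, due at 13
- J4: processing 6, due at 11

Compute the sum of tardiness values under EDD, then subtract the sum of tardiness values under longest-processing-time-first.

EDD (increasing due date): J4 J2 J3 J1.
J4: 0→6, due 11, tardiness 0
J2: 6→10, due 12, tardiness 0
J3: 10→13, due 13, tardiness 0
J1: 13→20, due 14, tardiness 6
Sum = 0+0+0+6 = 6.
LPT (decreasing processing time): J1 J4 J2 J3.
J1: 0→7, due 14, tardiness 0
J4: 7→13, due 11, tardiness 2
J2: 13→17, due 12, tardiness 5
J3: 17→20, due 13, tardiness 7
Sum = 0+2+5+7 = 14.
Difference = 6 − 14 = -8.

-8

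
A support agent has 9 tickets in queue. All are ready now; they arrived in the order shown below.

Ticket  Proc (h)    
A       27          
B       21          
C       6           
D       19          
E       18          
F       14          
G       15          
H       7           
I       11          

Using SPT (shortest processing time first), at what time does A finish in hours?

SPT (increasing processing time): C H I F G E D B A.
C: 0→6
H: 6→13
I: 13→24
F: 24→38
G: 38→53
E: 53→71
D: 71→90
B: 90→111
A: 111→138

138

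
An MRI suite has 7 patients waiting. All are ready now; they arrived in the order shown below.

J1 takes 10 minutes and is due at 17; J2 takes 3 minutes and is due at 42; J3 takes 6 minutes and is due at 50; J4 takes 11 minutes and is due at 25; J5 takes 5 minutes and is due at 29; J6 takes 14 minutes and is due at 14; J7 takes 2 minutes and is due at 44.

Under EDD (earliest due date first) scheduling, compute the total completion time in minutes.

252

EDD (increasing due date): J6 J1 J4 J5 J2 J7 J3.
J6: 0→14
J1: 14→24
J4: 24→35
J5: 35→40
J2: 40→43
J7: 43→45
J3: 45→51
Sum = 14+24+35+40+43+45+51 = 252.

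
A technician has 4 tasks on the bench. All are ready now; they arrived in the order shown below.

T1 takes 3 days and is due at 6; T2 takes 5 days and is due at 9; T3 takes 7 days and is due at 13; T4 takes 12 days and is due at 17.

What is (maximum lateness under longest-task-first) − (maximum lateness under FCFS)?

11

LPT (decreasing processing time): T4 T3 T2 T1.
T4: 0→12, due 17, lateness -5
T3: 12→19, due 13, lateness 6
T2: 19→24, due 9, lateness 15
T1: 24→27, due 6, lateness 21
Maximum = 21.
FIFO (arrival order): T1 T2 T3 T4.
T1: 0→3, due 6, lateness -3
T2: 3→8, due 9, lateness -1
T3: 8→15, due 13, lateness 2
T4: 15→27, due 17, lateness 10
Maximum = 10.
Difference = 21 − 10 = 11.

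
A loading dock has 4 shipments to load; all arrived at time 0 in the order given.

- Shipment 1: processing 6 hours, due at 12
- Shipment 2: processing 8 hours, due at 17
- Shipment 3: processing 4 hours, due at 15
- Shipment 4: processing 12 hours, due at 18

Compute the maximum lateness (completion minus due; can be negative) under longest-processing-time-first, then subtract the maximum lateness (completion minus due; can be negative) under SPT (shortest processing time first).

3

LPT (decreasing processing time): Shipment 4 Shipment 2 Shipment 1 Shipment 3.
Shipment 4: 0→12, due 18, lateness -6
Shipment 2: 12→20, due 17, lateness 3
Shipment 1: 20→26, due 12, lateness 14
Shipment 3: 26→30, due 15, lateness 15
Maximum = 15.
SPT (increasing processing time): Shipment 3 Shipment 1 Shipment 2 Shipment 4.
Shipment 3: 0→4, due 15, lateness -11
Shipment 1: 4→10, due 12, lateness -2
Shipment 2: 10→18, due 17, lateness 1
Shipment 4: 18→30, due 18, lateness 12
Maximum = 12.
Difference = 15 − 12 = 3.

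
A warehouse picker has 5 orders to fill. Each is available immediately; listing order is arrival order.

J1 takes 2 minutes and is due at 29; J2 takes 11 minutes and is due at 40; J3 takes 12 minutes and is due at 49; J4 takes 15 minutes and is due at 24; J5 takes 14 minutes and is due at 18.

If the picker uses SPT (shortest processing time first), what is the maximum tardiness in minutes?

30

SPT (increasing processing time): J1 J2 J3 J5 J4.
J1: 0→2, due 29, tardiness 0
J2: 2→13, due 40, tardiness 0
J3: 13→25, due 49, tardiness 0
J5: 25→39, due 18, tardiness 21
J4: 39→54, due 24, tardiness 30
Maximum = 30.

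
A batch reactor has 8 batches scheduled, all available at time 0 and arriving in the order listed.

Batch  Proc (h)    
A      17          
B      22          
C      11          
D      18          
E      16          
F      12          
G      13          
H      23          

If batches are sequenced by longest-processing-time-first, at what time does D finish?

63

LPT (decreasing processing time): H B D A E G F C.
H: 0→23
B: 23→45
D: 45→63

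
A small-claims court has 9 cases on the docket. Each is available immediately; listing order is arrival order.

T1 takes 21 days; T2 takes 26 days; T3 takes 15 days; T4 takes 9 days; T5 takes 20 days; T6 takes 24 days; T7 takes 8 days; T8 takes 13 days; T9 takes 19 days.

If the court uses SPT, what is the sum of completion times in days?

637

SPT (increasing processing time): T7 T4 T8 T3 T9 T5 T1 T6 T2.
T7: 0→8
T4: 8→17
T8: 17→30
T3: 30→45
T9: 45→64
T5: 64→84
T1: 84→105
T6: 105→129
T2: 129→155
Sum = 8+17+30+45+64+84+105+129+155 = 637.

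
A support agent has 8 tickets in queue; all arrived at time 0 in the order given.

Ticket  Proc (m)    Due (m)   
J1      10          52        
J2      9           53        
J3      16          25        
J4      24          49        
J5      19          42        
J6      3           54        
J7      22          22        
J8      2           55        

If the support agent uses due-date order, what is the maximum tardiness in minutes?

EDD (increasing due date): J7 J3 J5 J4 J1 J2 J6 J8.
J7: 0→22, due 22, tardiness 0
J3: 22→38, due 25, tardiness 13
J5: 38→57, due 42, tardiness 15
J4: 57→81, due 49, tardiness 32
J1: 81→91, due 52, tardiness 39
J2: 91→100, due 53, tardiness 47
J6: 100→103, due 54, tardiness 49
J8: 103→105, due 55, tardiness 50
Maximum = 50.

50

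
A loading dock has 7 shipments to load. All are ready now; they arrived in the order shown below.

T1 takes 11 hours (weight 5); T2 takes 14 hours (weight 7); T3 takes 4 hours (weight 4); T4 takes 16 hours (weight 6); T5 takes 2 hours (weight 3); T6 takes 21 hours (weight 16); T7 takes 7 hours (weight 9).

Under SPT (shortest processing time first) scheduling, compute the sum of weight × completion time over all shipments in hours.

SPT (increasing processing time): T5 T3 T7 T1 T2 T4 T6.
T5: finishes 2, weight 3, w·C = 6
T3: finishes 6, weight 4, w·C = 24
T7: finishes 13, weight 9, w·C = 117
T1: finishes 24, weight 5, w·C = 120
T2: finishes 38, weight 7, w·C = 266
T4: finishes 54, weight 6, w·C = 324
T6: finishes 75, weight 16, w·C = 1200
Sum = 6+24+117+120+266+324+1200 = 2057.

2057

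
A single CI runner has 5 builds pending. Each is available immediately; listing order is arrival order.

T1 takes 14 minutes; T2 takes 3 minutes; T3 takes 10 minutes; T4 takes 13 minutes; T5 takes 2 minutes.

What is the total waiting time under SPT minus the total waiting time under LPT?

SPT (increasing processing time): T5 T2 T3 T4 T1.
T5: waits 0, runs 0→2
T2: waits 2, runs 2→5
T3: waits 5, runs 5→15
T4: waits 15, runs 15→28
T1: waits 28, runs 28→42
Sum = 0+2+5+15+28 = 50.
LPT (decreasing processing time): T1 T4 T3 T2 T5.
T1: waits 0, runs 0→14
T4: waits 14, runs 14→27
T3: waits 27, runs 27→37
T2: waits 37, runs 37→40
T5: waits 40, runs 40→42
Sum = 0+14+27+37+40 = 118.
Difference = 50 − 118 = -68.

-68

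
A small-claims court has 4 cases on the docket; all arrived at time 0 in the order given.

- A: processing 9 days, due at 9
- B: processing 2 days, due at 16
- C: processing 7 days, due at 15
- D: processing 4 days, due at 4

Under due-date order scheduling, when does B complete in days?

22

EDD (increasing due date): D A C B.
D: 0→4
A: 4→13
C: 13→20
B: 20→22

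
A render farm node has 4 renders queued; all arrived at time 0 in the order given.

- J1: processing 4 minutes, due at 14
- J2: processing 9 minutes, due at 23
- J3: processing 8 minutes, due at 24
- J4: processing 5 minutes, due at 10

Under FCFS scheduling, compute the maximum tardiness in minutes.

16

FIFO (arrival order): J1 J2 J3 J4.
J1: 0→4, due 14, tardiness 0
J2: 4→13, due 23, tardiness 0
J3: 13→21, due 24, tardiness 0
J4: 21→26, due 10, tardiness 16
Maximum = 16.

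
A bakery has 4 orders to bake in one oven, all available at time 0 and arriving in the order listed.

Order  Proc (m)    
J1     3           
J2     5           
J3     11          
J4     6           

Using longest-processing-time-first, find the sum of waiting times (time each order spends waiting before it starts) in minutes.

LPT (decreasing processing time): J3 J4 J2 J1.
J3: waits 0, runs 0→11
J4: waits 11, runs 11→17
J2: waits 17, runs 17→22
J1: waits 22, runs 22→25
Sum = 0+11+17+22 = 50.

50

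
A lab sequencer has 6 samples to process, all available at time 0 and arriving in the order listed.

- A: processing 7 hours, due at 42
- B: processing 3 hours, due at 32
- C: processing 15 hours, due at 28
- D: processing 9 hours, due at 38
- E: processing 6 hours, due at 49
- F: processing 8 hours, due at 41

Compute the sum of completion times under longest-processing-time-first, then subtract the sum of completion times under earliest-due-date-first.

LPT (decreasing processing time): C D F A E B.
C: 0→15
D: 15→24
F: 24→32
A: 32→39
E: 39→45
B: 45→48
Sum = 15+24+32+39+45+48 = 203.
EDD (increasing due date): C B D F A E.
C: 0→15
B: 15→18
D: 18→27
F: 27→35
A: 35→42
E: 42→48
Sum = 15+18+27+35+42+48 = 185.
Difference = 203 − 185 = 18.

18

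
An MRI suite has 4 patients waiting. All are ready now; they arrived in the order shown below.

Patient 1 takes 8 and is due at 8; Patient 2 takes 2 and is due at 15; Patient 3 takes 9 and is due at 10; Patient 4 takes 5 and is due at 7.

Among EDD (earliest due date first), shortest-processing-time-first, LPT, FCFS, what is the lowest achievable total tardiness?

EDD (increasing due date): Patient 4 Patient 1 Patient 3 Patient 2.
Patient 4: 0→5, due 7, tardiness 0
Patient 1: 5→13, due 8, tardiness 5
Patient 3: 13→22, due 10, tardiness 12
Patient 2: 22→24, due 15, tardiness 9
Sum = 0+5+12+9 = 26.
SPT (increasing processing time): Patient 2 Patient 4 Patient 1 Patient 3.
Patient 2: 0→2, due 15, tardiness 0
Patient 4: 2→7, due 7, tardiness 0
Patient 1: 7→15, due 8, tardiness 7
Patient 3: 15→24, due 10, tardiness 14
Sum = 0+0+7+14 = 21.
LPT (decreasing processing time): Patient 3 Patient 1 Patient 4 Patient 2.
Patient 3: 0→9, due 10, tardiness 0
Patient 1: 9→17, due 8, tardiness 9
Patient 4: 17→22, due 7, tardiness 15
Patient 2: 22→24, due 15, tardiness 9
Sum = 0+9+15+9 = 33.
FIFO (arrival order): Patient 1 Patient 2 Patient 3 Patient 4.
Patient 1: 0→8, due 8, tardiness 0
Patient 2: 8→10, due 15, tardiness 0
Patient 3: 10→19, due 10, tardiness 9
Patient 4: 19→24, due 7, tardiness 17
Sum = 0+0+9+17 = 26.
EDD 26, SPT 21, LPT 33, FIFO 26 → minimum 21.

21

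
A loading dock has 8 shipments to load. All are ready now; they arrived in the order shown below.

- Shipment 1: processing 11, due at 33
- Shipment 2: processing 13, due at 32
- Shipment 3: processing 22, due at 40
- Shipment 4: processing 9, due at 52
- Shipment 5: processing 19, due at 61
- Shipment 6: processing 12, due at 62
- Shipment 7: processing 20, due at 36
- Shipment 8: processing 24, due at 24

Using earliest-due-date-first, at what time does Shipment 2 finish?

37

EDD (increasing due date): Shipment 8 Shipment 2 Shipment 1 Shipment 7 Shipment 3 Shipment 4 Shipment 5 Shipment 6.
Shipment 8: 0→24
Shipment 2: 24→37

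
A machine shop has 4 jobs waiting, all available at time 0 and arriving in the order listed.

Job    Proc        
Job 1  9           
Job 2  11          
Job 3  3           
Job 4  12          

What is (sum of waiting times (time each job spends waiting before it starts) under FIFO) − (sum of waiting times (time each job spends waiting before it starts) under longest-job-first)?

-15

FIFO (arrival order): Job 1 Job 2 Job 3 Job 4.
Job 1: waits 0, runs 0→9
Job 2: waits 9, runs 9→20
Job 3: waits 20, runs 20→23
Job 4: waits 23, runs 23→35
Sum = 0+9+20+23 = 52.
LPT (decreasing processing time): Job 4 Job 2 Job 1 Job 3.
Job 4: waits 0, runs 0→12
Job 2: waits 12, runs 12→23
Job 1: waits 23, runs 23→32
Job 3: waits 32, runs 32→35
Sum = 0+12+23+32 = 67.
Difference = 52 − 67 = -15.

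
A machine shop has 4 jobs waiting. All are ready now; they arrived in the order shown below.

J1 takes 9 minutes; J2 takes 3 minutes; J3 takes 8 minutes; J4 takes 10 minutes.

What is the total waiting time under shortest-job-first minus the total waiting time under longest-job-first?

SPT (increasing processing time): J2 J3 J1 J4.
J2: waits 0, runs 0→3
J3: waits 3, runs 3→11
J1: waits 11, runs 11→20
J4: waits 20, runs 20→30
Sum = 0+3+11+20 = 34.
LPT (decreasing processing time): J4 J1 J3 J2.
J4: waits 0, runs 0→10
J1: waits 10, runs 10→19
J3: waits 19, runs 19→27
J2: waits 27, runs 27→30
Sum = 0+10+19+27 = 56.
Difference = 34 − 56 = -22.

-22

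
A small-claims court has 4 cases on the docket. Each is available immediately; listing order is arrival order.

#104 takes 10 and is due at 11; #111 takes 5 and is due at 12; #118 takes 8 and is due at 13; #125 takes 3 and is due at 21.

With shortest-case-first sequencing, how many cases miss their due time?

SPT (increasing processing time): #125 #111 #118 #104.
#125: 0→3, due 21, tardiness 0
#111: 3→8, due 12, tardiness 0
#118: 8→16, due 13, tardiness 3
#104: 16→26, due 11, tardiness 15
Late cases: 2.

2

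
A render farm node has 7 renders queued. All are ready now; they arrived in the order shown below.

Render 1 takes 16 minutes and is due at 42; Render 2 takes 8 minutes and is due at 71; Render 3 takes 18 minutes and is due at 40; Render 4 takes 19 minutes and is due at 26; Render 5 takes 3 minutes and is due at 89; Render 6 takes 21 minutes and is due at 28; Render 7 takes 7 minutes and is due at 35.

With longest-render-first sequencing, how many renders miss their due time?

6

LPT (decreasing processing time): Render 6 Render 4 Render 3 Render 1 Render 2 Render 7 Render 5.
Render 6: 0→21, due 28, tardiness 0
Render 4: 21→40, due 26, tardiness 14
Render 3: 40→58, due 40, tardiness 18
Render 1: 58→74, due 42, tardiness 32
Render 2: 74→82, due 71, tardiness 11
Render 7: 82→89, due 35, tardiness 54
Render 5: 89→92, due 89, tardiness 3
Late renders: 6.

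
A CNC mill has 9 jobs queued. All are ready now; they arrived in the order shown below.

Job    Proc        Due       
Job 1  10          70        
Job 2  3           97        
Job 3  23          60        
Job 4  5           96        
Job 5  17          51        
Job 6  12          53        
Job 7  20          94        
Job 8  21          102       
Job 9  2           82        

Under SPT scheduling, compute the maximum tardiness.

SPT (increasing processing time): Job 9 Job 2 Job 4 Job 1 Job 6 Job 5 Job 7 Job 8 Job 3.
Job 9: 0→2, due 82, tardiness 0
Job 2: 2→5, due 97, tardiness 0
Job 4: 5→10, due 96, tardiness 0
Job 1: 10→20, due 70, tardiness 0
Job 6: 20→32, due 53, tardiness 0
Job 5: 32→49, due 51, tardiness 0
Job 7: 49→69, due 94, tardiness 0
Job 8: 69→90, due 102, tardiness 0
Job 3: 90→113, due 60, tardiness 53
Maximum = 53.

53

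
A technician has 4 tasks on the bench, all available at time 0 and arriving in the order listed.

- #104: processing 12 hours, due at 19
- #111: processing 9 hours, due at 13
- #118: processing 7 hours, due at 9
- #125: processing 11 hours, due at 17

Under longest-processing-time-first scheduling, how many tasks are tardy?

3

LPT (decreasing processing time): #104 #125 #111 #118.
#104: 0→12, due 19, tardiness 0
#125: 12→23, due 17, tardiness 6
#111: 23→32, due 13, tardiness 19
#118: 32→39, due 9, tardiness 30
Late tasks: 3.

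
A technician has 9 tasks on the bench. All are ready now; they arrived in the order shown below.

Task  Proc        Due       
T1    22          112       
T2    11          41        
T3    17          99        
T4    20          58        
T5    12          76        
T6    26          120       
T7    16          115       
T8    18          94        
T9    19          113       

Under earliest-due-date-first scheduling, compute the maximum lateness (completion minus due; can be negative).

EDD (increasing due date): T2 T4 T5 T8 T3 T1 T9 T7 T6.
T2: 0→11, due 41, lateness -30
T4: 11→31, due 58, lateness -27
T5: 31→43, due 76, lateness -33
T8: 43→61, due 94, lateness -33
T3: 61→78, due 99, lateness -21
T1: 78→100, due 112, lateness -12
T9: 100→119, due 113, lateness 6
T7: 119→135, due 115, lateness 20
T6: 135→161, due 120, lateness 41
Maximum = 41.

41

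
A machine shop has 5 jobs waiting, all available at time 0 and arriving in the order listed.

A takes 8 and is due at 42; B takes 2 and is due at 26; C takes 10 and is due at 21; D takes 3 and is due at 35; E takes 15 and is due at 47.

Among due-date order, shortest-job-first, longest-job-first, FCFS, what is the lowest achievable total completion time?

EDD (increasing due date): C B D A E.
C: 0→10
B: 10→12
D: 12→15
A: 15→23
E: 23→38
Sum = 10+12+15+23+38 = 98.
SPT (increasing processing time): B D A C E.
B: 0→2
D: 2→5
A: 5→13
C: 13→23
E: 23→38
Sum = 2+5+13+23+38 = 81.
LPT (decreasing processing time): E C A D B.
E: 0→15
C: 15→25
A: 25→33
D: 33→36
B: 36→38
Sum = 15+25+33+36+38 = 147.
FIFO (arrival order): A B C D E.
A: 0→8
B: 8→10
C: 10→20
D: 20→23
E: 23→38
Sum = 8+10+20+23+38 = 99.
EDD 98, SPT 81, LPT 147, FIFO 99 → minimum 81.

81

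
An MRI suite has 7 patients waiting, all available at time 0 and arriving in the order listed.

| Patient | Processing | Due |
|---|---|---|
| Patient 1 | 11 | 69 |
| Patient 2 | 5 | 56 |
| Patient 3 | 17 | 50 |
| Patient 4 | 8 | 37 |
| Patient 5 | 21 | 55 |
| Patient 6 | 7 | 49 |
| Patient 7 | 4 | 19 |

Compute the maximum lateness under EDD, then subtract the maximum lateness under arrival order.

-48

EDD (increasing due date): Patient 7 Patient 4 Patient 6 Patient 3 Patient 5 Patient 2 Patient 1.
Patient 7: 0→4, due 19, lateness -15
Patient 4: 4→12, due 37, lateness -25
Patient 6: 12→19, due 49, lateness -30
Patient 3: 19→36, due 50, lateness -14
Patient 5: 36→57, due 55, lateness 2
Patient 2: 57→62, due 56, lateness 6
Patient 1: 62→73, due 69, lateness 4
Maximum = 6.
FIFO (arrival order): Patient 1 Patient 2 Patient 3 Patient 4 Patient 5 Patient 6 Patient 7.
Patient 1: 0→11, due 69, lateness -58
Patient 2: 11→16, due 56, lateness -40
Patient 3: 16→33, due 50, lateness -17
Patient 4: 33→41, due 37, lateness 4
Patient 5: 41→62, due 55, lateness 7
Patient 6: 62→69, due 49, lateness 20
Patient 7: 69→73, due 19, lateness 54
Maximum = 54.
Difference = 6 − 54 = -48.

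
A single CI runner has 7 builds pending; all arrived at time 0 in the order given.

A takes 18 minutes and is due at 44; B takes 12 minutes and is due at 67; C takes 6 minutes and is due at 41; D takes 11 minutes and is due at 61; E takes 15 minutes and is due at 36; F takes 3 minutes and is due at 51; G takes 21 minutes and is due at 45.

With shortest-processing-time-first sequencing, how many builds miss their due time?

SPT (increasing processing time): F C D B E A G.
F: 0→3, due 51, tardiness 0
C: 3→9, due 41, tardiness 0
D: 9→20, due 61, tardiness 0
B: 20→32, due 67, tardiness 0
E: 32→47, due 36, tardiness 11
A: 47→65, due 44, tardiness 21
G: 65→86, due 45, tardiness 41
Late builds: 3.

3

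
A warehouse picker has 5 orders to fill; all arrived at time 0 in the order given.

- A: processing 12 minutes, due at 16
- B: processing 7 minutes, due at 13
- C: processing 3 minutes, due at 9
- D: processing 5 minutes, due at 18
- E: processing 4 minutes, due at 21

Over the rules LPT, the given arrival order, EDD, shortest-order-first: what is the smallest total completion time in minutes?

LPT (decreasing processing time): A B D E C.
A: 0→12
B: 12→19
D: 19→24
E: 24→28
C: 28→31
Sum = 12+19+24+28+31 = 114.
FIFO (arrival order): A B C D E.
A: 0→12
B: 12→19
C: 19→22
D: 22→27
E: 27→31
Sum = 12+19+22+27+31 = 111.
EDD (increasing due date): C B A D E.
C: 0→3
B: 3→10
A: 10→22
D: 22→27
E: 27→31
Sum = 3+10+22+27+31 = 93.
SPT (increasing processing time): C E D B A.
C: 0→3
E: 3→7
D: 7→12
B: 12→19
A: 19→31
Sum = 3+7+12+19+31 = 72.
LPT 114, FIFO 111, EDD 93, SPT 72 → minimum 72.

72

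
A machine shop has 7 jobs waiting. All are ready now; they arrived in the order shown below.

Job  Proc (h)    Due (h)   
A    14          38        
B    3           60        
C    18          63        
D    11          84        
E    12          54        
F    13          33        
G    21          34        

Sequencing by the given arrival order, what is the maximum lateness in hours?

FIFO (arrival order): A B C D E F G.
A: 0→14, due 38, lateness -24
B: 14→17, due 60, lateness -43
C: 17→35, due 63, lateness -28
D: 35→46, due 84, lateness -38
E: 46→58, due 54, lateness 4
F: 58→71, due 33, lateness 38
G: 71→92, due 34, lateness 58
Maximum = 58.

58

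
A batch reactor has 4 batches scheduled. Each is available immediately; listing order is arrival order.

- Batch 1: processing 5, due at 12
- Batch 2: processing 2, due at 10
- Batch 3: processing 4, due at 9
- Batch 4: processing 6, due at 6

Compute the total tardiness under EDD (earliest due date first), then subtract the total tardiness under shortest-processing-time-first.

-3

EDD (increasing due date): Batch 4 Batch 3 Batch 2 Batch 1.
Batch 4: 0→6, due 6, tardiness 0
Batch 3: 6→10, due 9, tardiness 1
Batch 2: 10→12, due 10, tardiness 2
Batch 1: 12→17, due 12, tardiness 5
Sum = 0+1+2+5 = 8.
SPT (increasing processing time): Batch 2 Batch 3 Batch 1 Batch 4.
Batch 2: 0→2, due 10, tardiness 0
Batch 3: 2→6, due 9, tardiness 0
Batch 1: 6→11, due 12, tardiness 0
Batch 4: 11→17, due 6, tardiness 11
Sum = 0+0+0+11 = 11.
Difference = 8 − 11 = -3.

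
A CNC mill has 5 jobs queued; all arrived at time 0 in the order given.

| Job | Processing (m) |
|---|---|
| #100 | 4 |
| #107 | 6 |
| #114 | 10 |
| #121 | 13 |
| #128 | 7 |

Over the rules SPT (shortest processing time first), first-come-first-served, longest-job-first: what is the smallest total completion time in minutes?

98

SPT (increasing processing time): #100 #107 #128 #114 #121.
#100: 0→4
#107: 4→10
#128: 10→17
#114: 17→27
#121: 27→40
Sum = 4+10+17+27+40 = 98.
FIFO (arrival order): #100 #107 #114 #121 #128.
#100: 0→4
#107: 4→10
#114: 10→20
#121: 20→33
#128: 33→40
Sum = 4+10+20+33+40 = 107.
LPT (decreasing processing time): #121 #114 #128 #107 #100.
#121: 0→13
#114: 13→23
#128: 23→30
#107: 30→36
#100: 36→40
Sum = 13+23+30+36+40 = 142.
SPT 98, FIFO 107, LPT 142 → minimum 98.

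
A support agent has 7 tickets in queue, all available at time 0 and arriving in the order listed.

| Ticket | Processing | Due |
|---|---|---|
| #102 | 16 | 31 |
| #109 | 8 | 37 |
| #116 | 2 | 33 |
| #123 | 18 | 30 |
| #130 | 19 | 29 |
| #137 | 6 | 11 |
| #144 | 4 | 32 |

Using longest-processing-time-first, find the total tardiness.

188

LPT (decreasing processing time): #130 #123 #102 #109 #137 #144 #116.
#130: 0→19, due 29, tardiness 0
#123: 19→37, due 30, tardiness 7
#102: 37→53, due 31, tardiness 22
#109: 53→61, due 37, tardiness 24
#137: 61→67, due 11, tardiness 56
#144: 67→71, due 32, tardiness 39
#116: 71→73, due 33, tardiness 40
Sum = 0+7+22+24+56+39+40 = 188.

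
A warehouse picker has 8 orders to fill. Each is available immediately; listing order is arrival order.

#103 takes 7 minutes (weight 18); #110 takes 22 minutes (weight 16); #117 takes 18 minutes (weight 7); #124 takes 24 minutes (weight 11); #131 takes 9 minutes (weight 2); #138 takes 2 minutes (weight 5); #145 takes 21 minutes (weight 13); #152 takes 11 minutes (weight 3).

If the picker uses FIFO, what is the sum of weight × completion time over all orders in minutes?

FIFO (arrival order): #103 #110 #117 #124 #131 #138 #145 #152.
#103: finishes 7, weight 18, w·C = 126
#110: finishes 29, weight 16, w·C = 464
#117: finishes 47, weight 7, w·C = 329
#124: finishes 71, weight 11, w·C = 781
#131: finishes 80, weight 2, w·C = 160
#138: finishes 82, weight 5, w·C = 410
#145: finishes 103, weight 13, w·C = 1339
#152: finishes 114, weight 3, w·C = 342
Sum = 126+464+329+781+160+410+1339+342 = 3951.

3951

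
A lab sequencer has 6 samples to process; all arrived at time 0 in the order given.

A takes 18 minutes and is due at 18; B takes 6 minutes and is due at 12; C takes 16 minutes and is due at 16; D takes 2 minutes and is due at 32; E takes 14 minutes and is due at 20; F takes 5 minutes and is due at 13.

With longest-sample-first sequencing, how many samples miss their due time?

LPT (decreasing processing time): A C E B F D.
A: 0→18, due 18, tardiness 0
C: 18→34, due 16, tardiness 18
E: 34→48, due 20, tardiness 28
B: 48→54, due 12, tardiness 42
F: 54→59, due 13, tardiness 46
D: 59→61, due 32, tardiness 29
Late samples: 5.

5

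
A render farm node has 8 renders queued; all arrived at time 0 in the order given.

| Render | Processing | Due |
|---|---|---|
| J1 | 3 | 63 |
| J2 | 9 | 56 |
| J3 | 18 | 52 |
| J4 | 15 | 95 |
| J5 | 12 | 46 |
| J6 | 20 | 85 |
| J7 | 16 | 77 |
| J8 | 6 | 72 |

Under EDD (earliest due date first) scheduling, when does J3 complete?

30

EDD (increasing due date): J5 J3 J2 J1 J8 J7 J6 J4.
J5: 0→12
J3: 12→30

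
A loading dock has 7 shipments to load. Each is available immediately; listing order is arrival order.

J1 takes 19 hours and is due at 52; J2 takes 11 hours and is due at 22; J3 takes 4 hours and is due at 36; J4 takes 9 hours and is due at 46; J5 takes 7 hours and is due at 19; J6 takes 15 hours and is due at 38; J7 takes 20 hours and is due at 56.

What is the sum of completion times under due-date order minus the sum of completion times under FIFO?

EDD (increasing due date): J5 J2 J3 J6 J4 J1 J7.
J5: 0→7
J2: 7→18
J3: 18→22
J6: 22→37
J4: 37→46
J1: 46→65
J7: 65→85
Sum = 7+18+22+37+46+65+85 = 280.
FIFO (arrival order): J1 J2 J3 J4 J5 J6 J7.
J1: 0→19
J2: 19→30
J3: 30→34
J4: 34→43
J5: 43→50
J6: 50→65
J7: 65→85
Sum = 19+30+34+43+50+65+85 = 326.
Difference = 280 − 326 = -46.

-46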